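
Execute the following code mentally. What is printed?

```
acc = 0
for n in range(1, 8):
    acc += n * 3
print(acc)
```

84

n=1: acc = 0+1*3 = 3
n=2: acc = 3+2*3 = 9
n=3: acc = 9+3*3 = 18
n=4: acc = 18+4*3 = 30
n=5: acc = 30+5*3 = 45
n=6: acc = 45+6*3 = 63
n=7: acc = 63+7*3 = 84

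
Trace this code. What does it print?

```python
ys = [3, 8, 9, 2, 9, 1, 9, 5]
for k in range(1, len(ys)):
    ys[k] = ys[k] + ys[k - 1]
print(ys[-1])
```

k=1: ys[1] = 8+3 = 11 → [3, 11, 9, 2, 9, 1, 9, 5]
k=2: ys[2] = 9+11 = 20 → [3, 11, 20, 2, 9, 1, 9, 5]
k=3: ys[3] = 2+20 = 22 → [3, 11, 20, 22, 9, 1, 9, 5]
k=4: ys[4] = 9+22 = 31 → [3, 11, 20, 22, 31, 1, 9, 5]
k=5: ys[5] = 1+31 = 32 → [3, 11, 20, 22, 31, 32, 9, 5]
k=6: ys[6] = 9+32 = 41 → [3, 11, 20, 22, 31, 32, 41, 5]
k=7: ys[7] = 5+41 = 46 → [3, 11, 20, 22, 31, 32, 41, 46]

46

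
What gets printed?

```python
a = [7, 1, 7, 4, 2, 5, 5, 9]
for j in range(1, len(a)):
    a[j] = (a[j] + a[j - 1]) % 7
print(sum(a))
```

j=1: a[1] = (1+7)%7 = 1 → [7, 1, 7, 4, 2, 5, 5, 9]
j=2: a[2] = (7+1)%7 = 1 → [7, 1, 1, 4, 2, 5, 5, 9]
j=3: a[3] = (4+1)%7 = 5 → [7, 1, 1, 5, 2, 5, 5, 9]
j=4: a[4] = (2+5)%7 = 0 → [7, 1, 1, 5, 0, 5, 5, 9]
j=5: a[5] = (5+0)%7 = 5 → [7, 1, 1, 5, 0, 5, 5, 9]
j=6: a[6] = (5+5)%7 = 3 → [7, 1, 1, 5, 0, 5, 3, 9]
j=7: a[7] = (9+3)%7 = 5 → [7, 1, 1, 5, 0, 5, 3, 5]
sum = 27

27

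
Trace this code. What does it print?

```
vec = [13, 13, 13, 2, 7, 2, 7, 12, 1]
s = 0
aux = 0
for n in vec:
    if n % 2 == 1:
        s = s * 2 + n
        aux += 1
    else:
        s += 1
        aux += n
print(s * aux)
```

n=13: odd, s = 0*2+13 = 13; aux=1
n=13: odd, s = 13*2+13 = 39; aux=2
n=13: odd, s = 39*2+13 = 91; aux=3
n=2: not odd, s = 91+1 = 92; aux=5
n=7: odd, s = 92*2+7 = 191; aux=6
n=2: not odd, s = 191+1 = 192; aux=8
n=7: odd, s = 192*2+7 = 391; aux=9
n=12: not odd, s = 391+1 = 392; aux=21
n=1: odd, s = 392*2+1 = 785; aux=22
s*aux = 785*22 = 17270

17270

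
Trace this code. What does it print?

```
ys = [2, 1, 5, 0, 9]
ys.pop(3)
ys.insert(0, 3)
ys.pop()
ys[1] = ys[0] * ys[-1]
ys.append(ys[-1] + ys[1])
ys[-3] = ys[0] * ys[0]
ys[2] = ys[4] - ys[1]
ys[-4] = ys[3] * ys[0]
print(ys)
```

pop(3) removes 0 → [2, 1, 5, 9]
insert 3 at 0 → [3, 2, 1, 5, 9]
pop() removes 9 → [3, 2, 1, 5]
ys[1] = ys[0]*ys[-1] = 3*5 = 15 → [3, 15, 1, 5]
append ys[-1]+ys[1] = 5+15 = 20 → [3, 15, 1, 5, 20]
ys[-3] = ys[0]*ys[0] = 3*3 = 9 → [3, 15, 9, 5, 20]
ys[2] = ys[4]-ys[1] = 20-15 = 5 → [3, 15, 5, 5, 20]
ys[-4] = ys[3]*ys[0] = 5*3 = 15 → [3, 15, 5, 5, 20]

[3, 15, 5, 5, 20]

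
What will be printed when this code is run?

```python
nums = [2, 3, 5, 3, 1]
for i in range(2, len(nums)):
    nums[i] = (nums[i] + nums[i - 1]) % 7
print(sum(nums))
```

i=2: nums[2] = (5+3)%7 = 1 → [2, 3, 1, 3, 1]
i=3: nums[3] = (3+1)%7 = 4 → [2, 3, 1, 4, 1]
i=4: nums[4] = (1+4)%7 = 5 → [2, 3, 1, 4, 5]
sum = 15

15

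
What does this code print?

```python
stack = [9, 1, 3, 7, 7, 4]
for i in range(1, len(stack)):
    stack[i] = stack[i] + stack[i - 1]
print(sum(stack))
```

i=1: stack[1] = 1+9 = 10 → [9, 10, 3, 7, 7, 4]
i=2: stack[2] = 3+10 = 13 → [9, 10, 13, 7, 7, 4]
i=3: stack[3] = 7+13 = 20 → [9, 10, 13, 20, 7, 4]
i=4: stack[4] = 7+20 = 27 → [9, 10, 13, 20, 27, 4]
i=5: stack[5] = 4+27 = 31 → [9, 10, 13, 20, 27, 31]
sum = 110

110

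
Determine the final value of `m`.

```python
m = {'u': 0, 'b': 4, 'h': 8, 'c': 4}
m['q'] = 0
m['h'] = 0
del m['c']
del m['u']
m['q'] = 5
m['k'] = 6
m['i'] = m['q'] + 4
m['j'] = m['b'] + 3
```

m['q'] = 0 → {'u': 0, 'b': 4, 'h': 8, 'c': 4, 'q': 0}
m['h'] = 0 → {'u': 0, 'b': 4, 'h': 0, 'c': 4, 'q': 0}
del 'c' → {'u': 0, 'b': 4, 'h': 0, 'q': 0}
del 'u' → {'b': 4, 'h': 0, 'q': 0}
m['q'] = 5 → {'b': 4, 'h': 0, 'q': 5}
m['k'] = 6 → {'b': 4, 'h': 0, 'q': 5, 'k': 6}
m['i'] = m['q']+4 = 9 → {'b': 4, 'h': 0, 'q': 5, 'k': 6, 'i': 9}
m['j'] = m['b']+3 = 7 → {'b': 4, 'h': 0, 'q': 5, 'k': 6, 'i': 9, 'j': 7}

{'b': 4, 'h': 0, 'q': 5, 'k': 6, 'i': 9, 'j': 7}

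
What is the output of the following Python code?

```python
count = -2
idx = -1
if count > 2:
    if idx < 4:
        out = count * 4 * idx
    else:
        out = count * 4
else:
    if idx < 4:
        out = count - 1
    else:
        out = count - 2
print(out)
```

-3

count=-2, idx=-1
count > 2 is False; idx < 4 is True
→ out = count - 1 = -3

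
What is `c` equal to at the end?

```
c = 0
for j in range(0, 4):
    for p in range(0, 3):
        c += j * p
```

18

j=0,p=0: c = 0+0 = 0
j=0,p=1: c = 0+0 = 0
j=0,p=2: c = 0+0 = 0
j=1,p=0: c = 0+0 = 0
j=1,p=1: c = 0+1 = 1
j=1,p=2: c = 1+2 = 3
j=2,p=0: c = 3+0 = 3
j=2,p=1: c = 3+2 = 5
j=2,p=2: c = 5+4 = 9
j=3,p=0: c = 9+0 = 9
j=3,p=1: c = 9+3 = 12
j=3,p=2: c = 12+6 = 18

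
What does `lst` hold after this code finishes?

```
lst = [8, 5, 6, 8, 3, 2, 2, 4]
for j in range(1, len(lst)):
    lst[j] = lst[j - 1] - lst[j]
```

[8, 3, -3, -11, -14, -16, -18, -22]

j=1: lst[1] = 8-5 = 3 → [8, 3, 6, 8, 3, 2, 2, 4]
j=2: lst[2] = 3-6 = -3 → [8, 3, -3, 8, 3, 2, 2, 4]
j=3: lst[3] = (-3)-8 = -11 → [8, 3, -3, -11, 3, 2, 2, 4]
j=4: lst[4] = (-11)-3 = -14 → [8, 3, -3, -11, -14, 2, 2, 4]
j=5: lst[5] = (-14)-2 = -16 → [8, 3, -3, -11, -14, -16, 2, 4]
j=6: lst[6] = (-16)-2 = -18 → [8, 3, -3, -11, -14, -16, -18, 4]
j=7: lst[7] = (-18)-4 = -22 → [8, 3, -3, -11, -14, -16, -18, -22]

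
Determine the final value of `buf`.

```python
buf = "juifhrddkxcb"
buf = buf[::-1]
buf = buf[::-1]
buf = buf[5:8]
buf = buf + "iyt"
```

reverse → 'bcxkddrhfiuj'
reverse → 'juifhrddkxcb'
slice [5:8] → 'rdd'
+ 'iyt' → 'rddiyt'

'rddiyt'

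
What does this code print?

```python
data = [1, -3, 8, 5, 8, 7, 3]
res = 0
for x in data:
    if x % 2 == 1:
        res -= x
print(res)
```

x=1: odd, res = 0-1 = -1
x=-3: odd, res = (-1)-(-3) = 2
x=8: not odd
x=5: odd, res = 2-5 = -3
x=8: not odd
x=7: odd, res = (-3)-7 = -10
x=3: odd, res = (-10)-3 = -13

-13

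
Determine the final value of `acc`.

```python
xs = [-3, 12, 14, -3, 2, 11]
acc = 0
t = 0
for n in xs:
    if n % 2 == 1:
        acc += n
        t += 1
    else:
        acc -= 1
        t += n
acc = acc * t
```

n=-3: odd, acc = 0+(-3) = -3; t=1
n=12: not odd, acc = (-3)-1 = -4; t=13
n=14: not odd, acc = (-4)-1 = -5; t=27
n=-3: odd, acc = (-5)+(-3) = -8; t=28
n=2: not odd, acc = (-8)-1 = -9; t=30
n=11: odd, acc = (-9)+11 = 2; t=31
acc*t = 2*31 = 62

62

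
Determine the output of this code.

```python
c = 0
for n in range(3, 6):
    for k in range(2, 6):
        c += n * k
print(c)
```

168

n=3,k=2: c = 0+6 = 6
n=3,k=3: c = 6+9 = 15
n=3,k=4: c = 15+12 = 27
n=3,k=5: c = 27+15 = 42
n=4,k=2: c = 42+8 = 50
n=4,k=3: c = 50+12 = 62
n=4,k=4: c = 62+16 = 78
n=4,k=5: c = 78+20 = 98
n=5,k=2: c = 98+10 = 108
n=5,k=3: c = 108+15 = 123
n=5,k=4: c = 123+20 = 143
n=5,k=5: c = 143+25 = 168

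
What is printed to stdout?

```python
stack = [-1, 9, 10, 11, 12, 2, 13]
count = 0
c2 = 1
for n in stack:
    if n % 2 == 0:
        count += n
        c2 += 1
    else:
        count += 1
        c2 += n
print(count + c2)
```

n=-1: not even, count = 0+1 = 1; c2=0
n=9: not even, count = 1+1 = 2; c2=9
n=10: even, count = 2+10 = 12; c2=10
n=11: not even, count = 12+1 = 13; c2=21
n=12: even, count = 13+12 = 25; c2=22
n=2: even, count = 25+2 = 27; c2=23
n=13: not even, count = 27+1 = 28; c2=36
count+c2 = 28+36 = 64

64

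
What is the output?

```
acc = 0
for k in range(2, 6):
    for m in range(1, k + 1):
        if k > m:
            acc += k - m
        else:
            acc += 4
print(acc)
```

36

k=2,m=1: 2>1, acc = 0+1 = 1
k=2,m=2: not 2>2, acc = 1+4 = 5
k=3,m=1: 3>1, acc = 5+2 = 7
k=3,m=2: 3>2, acc = 7+1 = 8
k=3,m=3: not 3>3, acc = 8+4 = 12
k=4,m=1: 4>1, acc = 12+3 = 15
k=4,m=2: 4>2, acc = 15+2 = 17
k=4,m=3: 4>3, acc = 17+1 = 18
k=4,m=4: not 4>4, acc = 18+4 = 22
k=5,m=1: 5>1, acc = 22+4 = 26
k=5,m=2: 5>2, acc = 26+3 = 29
k=5,m=3: 5>3, acc = 29+2 = 31
k=5,m=4: 5>4, acc = 31+1 = 32
k=5,m=5: not 5>5, acc = 32+4 = 36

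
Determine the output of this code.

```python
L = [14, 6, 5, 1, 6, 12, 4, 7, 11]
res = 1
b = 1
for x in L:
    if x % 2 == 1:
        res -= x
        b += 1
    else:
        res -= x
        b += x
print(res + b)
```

-18

x=14: not odd, res = 1-14 = -13; b=15
x=6: not odd, res = (-13)-6 = -19; b=21
x=5: odd, res = (-19)-5 = -24; b=22
x=1: odd, res = (-24)-1 = -25; b=23
x=6: not odd, res = (-25)-6 = -31; b=29
x=12: not odd, res = (-31)-12 = -43; b=41
x=4: not odd, res = (-43)-4 = -47; b=45
x=7: odd, res = (-47)-7 = -54; b=46
x=11: odd, res = (-54)-11 = -65; b=47
res+b = (-65)+47 = -18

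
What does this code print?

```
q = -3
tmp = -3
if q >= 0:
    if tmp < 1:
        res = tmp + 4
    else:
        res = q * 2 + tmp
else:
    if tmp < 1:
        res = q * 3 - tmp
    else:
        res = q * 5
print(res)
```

q=-3, tmp=-3
q >= 0 is False; tmp < 1 is True
→ res = q * 3 - tmp = -6

-6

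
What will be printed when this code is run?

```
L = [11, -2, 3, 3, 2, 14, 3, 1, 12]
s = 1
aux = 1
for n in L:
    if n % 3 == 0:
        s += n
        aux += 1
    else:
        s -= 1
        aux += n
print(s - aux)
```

n=11: not %3==0, s = 1-1 = 0; aux=12
n=-2: not %3==0, s = 0-1 = -1; aux=10
n=3: %3==0, s = (-1)+3 = 2; aux=11
n=3: %3==0, s = 2+3 = 5; aux=12
n=2: not %3==0, s = 5-1 = 4; aux=14
n=14: not %3==0, s = 4-1 = 3; aux=28
n=3: %3==0, s = 3+3 = 6; aux=29
n=1: not %3==0, s = 6-1 = 5; aux=30
n=12: %3==0, s = 5+12 = 17; aux=31
s-aux = 17-31 = -14

-14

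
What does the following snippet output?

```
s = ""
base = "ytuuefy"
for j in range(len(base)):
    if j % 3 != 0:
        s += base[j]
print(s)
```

tuef

j=0: skip
j=1: add 't' → 't'
j=2: add 'u' → 'tu'
j=3: skip
j=4: add 'e' → 'tue'
j=5: add 'f' → 'tuef'
j=6: skip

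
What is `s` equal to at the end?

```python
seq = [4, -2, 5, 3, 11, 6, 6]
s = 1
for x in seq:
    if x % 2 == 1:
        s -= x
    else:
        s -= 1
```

x=4: not odd, s = 1-1 = 0
x=-2: not odd, s = 0-1 = -1
x=5: odd, s = (-1)-5 = -6
x=3: odd, s = (-6)-3 = -9
x=11: odd, s = (-9)-11 = -20
x=6: not odd, s = (-20)-1 = -21
x=6: not odd, s = (-21)-1 = -22

-22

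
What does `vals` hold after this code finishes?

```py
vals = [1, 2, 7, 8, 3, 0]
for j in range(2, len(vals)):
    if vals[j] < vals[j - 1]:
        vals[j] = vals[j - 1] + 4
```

[1, 2, 7, 8, 12, 16]

j=2: 7>=2, unchanged → [1, 2, 7, 8, 3, 0]
j=3: 8>=7, unchanged → [1, 2, 7, 8, 3, 0]
j=4: 3<8, vals[4] = 8+4 = 12 → [1, 2, 7, 8, 12, 0]
j=5: 0<12, vals[5] = 12+4 = 16 → [1, 2, 7, 8, 12, 16]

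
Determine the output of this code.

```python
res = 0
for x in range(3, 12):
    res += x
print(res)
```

x=3: res = 0+3 = 3
x=4: res = 3+4 = 7
x=5: res = 7+5 = 12
x=6: res = 12+6 = 18
x=7: res = 18+7 = 25
x=8: res = 25+8 = 33
x=9: res = 33+9 = 42
x=10: res = 42+10 = 52
x=11: res = 52+11 = 63

63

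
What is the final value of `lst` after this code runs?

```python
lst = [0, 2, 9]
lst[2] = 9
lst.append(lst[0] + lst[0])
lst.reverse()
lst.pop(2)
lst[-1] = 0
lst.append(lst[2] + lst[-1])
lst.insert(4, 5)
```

lst[2] = 9 → [0, 2, 9]
append lst[0]+lst[0] = 0+0 = 0 → [0, 2, 9, 0]
reverse → [0, 9, 2, 0]
pop(2) removes 2 → [0, 9, 0]
lst[-1] = 0 → [0, 9, 0]
append lst[2]+lst[-1] = 0+0 = 0 → [0, 9, 0, 0]
insert 5 at 4 → [0, 9, 0, 0, 5]

[0, 9, 0, 0, 5]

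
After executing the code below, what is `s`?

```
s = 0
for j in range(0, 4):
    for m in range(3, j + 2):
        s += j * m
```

j=2,m=3: s = 0+6 = 6
j=3,m=3: s = 6+9 = 15
j=3,m=4: s = 15+12 = 27

27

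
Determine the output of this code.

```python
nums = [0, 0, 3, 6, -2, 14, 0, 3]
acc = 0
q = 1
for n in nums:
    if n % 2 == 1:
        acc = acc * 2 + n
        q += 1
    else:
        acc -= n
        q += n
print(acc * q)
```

n=0: not odd, acc = 0-0 = 0; q=1
n=0: not odd, acc = 0-0 = 0; q=1
n=3: odd, acc = 0*2+3 = 3; q=2
n=6: not odd, acc = 3-6 = -3; q=8
n=-2: not odd, acc = (-3)-(-2) = -1; q=6
n=14: not odd, acc = (-1)-14 = -15; q=20
n=0: not odd, acc = (-15)-0 = -15; q=20
n=3: odd, acc = (-15)*2+3 = -27; q=21
acc*q = (-27)*21 = -567

-567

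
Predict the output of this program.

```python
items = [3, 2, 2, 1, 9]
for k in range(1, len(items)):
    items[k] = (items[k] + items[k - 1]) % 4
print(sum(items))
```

8

k=1: items[1] = (2+3)%4 = 1 → [3, 1, 2, 1, 9]
k=2: items[2] = (2+1)%4 = 3 → [3, 1, 3, 1, 9]
k=3: items[3] = (1+3)%4 = 0 → [3, 1, 3, 0, 9]
k=4: items[4] = (9+0)%4 = 1 → [3, 1, 3, 0, 1]
sum = 8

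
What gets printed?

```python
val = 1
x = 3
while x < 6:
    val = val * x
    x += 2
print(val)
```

x=3: val = 1*3 = 3
x=5: val = 3*5 = 15

15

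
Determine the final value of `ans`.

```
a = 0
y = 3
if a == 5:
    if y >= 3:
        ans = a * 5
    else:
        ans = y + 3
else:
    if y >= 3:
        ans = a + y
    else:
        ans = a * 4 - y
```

a=0, y=3
a == 5 is False; y >= 3 is True
→ ans = a + y = 3

3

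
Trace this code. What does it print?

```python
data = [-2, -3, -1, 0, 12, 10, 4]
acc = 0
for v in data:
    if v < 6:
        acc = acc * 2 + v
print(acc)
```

v=-2: <6, acc = 0*2+(-2) = -2
v=-3: <6, acc = (-2)*2+(-3) = -7
v=-1: <6, acc = (-7)*2+(-1) = -15
v=0: <6, acc = (-15)*2+0 = -30
v=12: not <6
v=10: not <6
v=4: <6, acc = (-30)*2+4 = -56

-56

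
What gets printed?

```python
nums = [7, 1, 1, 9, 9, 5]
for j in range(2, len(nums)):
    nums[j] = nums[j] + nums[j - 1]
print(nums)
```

[7, 1, 2, 11, 20, 25]

j=2: nums[2] = 1+1 = 2 → [7, 1, 2, 9, 9, 5]
j=3: nums[3] = 9+2 = 11 → [7, 1, 2, 11, 9, 5]
j=4: nums[4] = 9+11 = 20 → [7, 1, 2, 11, 20, 5]
j=5: nums[5] = 5+20 = 25 → [7, 1, 2, 11, 20, 25]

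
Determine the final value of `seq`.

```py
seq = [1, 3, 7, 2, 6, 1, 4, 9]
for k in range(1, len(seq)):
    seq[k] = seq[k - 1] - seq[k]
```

k=1: seq[1] = 1-3 = -2 → [1, -2, 7, 2, 6, 1, 4, 9]
k=2: seq[2] = (-2)-7 = -9 → [1, -2, -9, 2, 6, 1, 4, 9]
k=3: seq[3] = (-9)-2 = -11 → [1, -2, -9, -11, 6, 1, 4, 9]
k=4: seq[4] = (-11)-6 = -17 → [1, -2, -9, -11, -17, 1, 4, 9]
k=5: seq[5] = (-17)-1 = -18 → [1, -2, -9, -11, -17, -18, 4, 9]
k=6: seq[6] = (-18)-4 = -22 → [1, -2, -9, -11, -17, -18, -22, 9]
k=7: seq[7] = (-22)-9 = -31 → [1, -2, -9, -11, -17, -18, -22, -31]

[1, -2, -9, -11, -17, -18, -22, -31]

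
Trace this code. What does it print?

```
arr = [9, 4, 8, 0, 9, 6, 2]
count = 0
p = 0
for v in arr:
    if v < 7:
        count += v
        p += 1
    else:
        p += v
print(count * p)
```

v=9: not <7; p=9
v=4: <7, count = 0+4 = 4; p=10
v=8: not <7; p=18
v=0: <7, count = 4+0 = 4; p=19
v=9: not <7; p=28
v=6: <7, count = 4+6 = 10; p=29
v=2: <7, count = 10+2 = 12; p=30
count*p = 12*30 = 360

360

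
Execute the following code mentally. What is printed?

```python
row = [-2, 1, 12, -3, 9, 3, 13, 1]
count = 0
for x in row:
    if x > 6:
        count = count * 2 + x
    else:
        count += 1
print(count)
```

102

x=-2: not >6, count = 0+1 = 1
x=1: not >6, count = 1+1 = 2
x=12: >6, count = 2*2+12 = 16
x=-3: not >6, count = 16+1 = 17
x=9: >6, count = 17*2+9 = 43
x=3: not >6, count = 43+1 = 44
x=13: >6, count = 44*2+13 = 101
x=1: not >6, count = 101+1 = 102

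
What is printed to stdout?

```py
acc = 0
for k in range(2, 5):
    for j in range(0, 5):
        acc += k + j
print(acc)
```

75

k=2,j=0: acc = 0+2 = 2
k=2,j=1: acc = 2+3 = 5
k=2,j=2: acc = 5+4 = 9
k=2,j=3: acc = 9+5 = 14
k=2,j=4: acc = 14+6 = 20
k=3,j=0: acc = 20+3 = 23
k=3,j=1: acc = 23+4 = 27
k=3,j=2: acc = 27+5 = 32
k=3,j=3: acc = 32+6 = 38
k=3,j=4: acc = 38+7 = 45
k=4,j=0: acc = 45+4 = 49
k=4,j=1: acc = 49+5 = 54
k=4,j=2: acc = 54+6 = 60
k=4,j=3: acc = 60+7 = 67
k=4,j=4: acc = 67+8 = 75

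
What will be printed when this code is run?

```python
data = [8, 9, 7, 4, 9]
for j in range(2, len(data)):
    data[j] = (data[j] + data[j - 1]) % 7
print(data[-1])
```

1

j=2: data[2] = (7+9)%7 = 2 → [8, 9, 2, 4, 9]
j=3: data[3] = (4+2)%7 = 6 → [8, 9, 2, 6, 9]
j=4: data[4] = (9+6)%7 = 1 → [8, 9, 2, 6, 1]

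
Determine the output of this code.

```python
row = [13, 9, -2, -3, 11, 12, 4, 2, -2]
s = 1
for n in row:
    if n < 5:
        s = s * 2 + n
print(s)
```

-6

n=13: not <5
n=9: not <5
n=-2: <5, s = 1*2+(-2) = 0
n=-3: <5, s = 0*2+(-3) = -3
n=11: not <5
n=12: not <5
n=4: <5, s = (-3)*2+4 = -2
n=2: <5, s = (-2)*2+2 = -2
n=-2: <5, s = (-2)*2+(-2) = -6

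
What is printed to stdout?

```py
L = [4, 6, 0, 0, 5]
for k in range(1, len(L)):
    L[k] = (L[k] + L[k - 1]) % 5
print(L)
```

[4, 0, 0, 0, 0]

k=1: L[1] = (6+4)%5 = 0 → [4, 0, 0, 0, 5]
k=2: L[2] = (0+0)%5 = 0 → [4, 0, 0, 0, 5]
k=3: L[3] = (0+0)%5 = 0 → [4, 0, 0, 0, 5]
k=4: L[4] = (5+0)%5 = 0 → [4, 0, 0, 0, 0]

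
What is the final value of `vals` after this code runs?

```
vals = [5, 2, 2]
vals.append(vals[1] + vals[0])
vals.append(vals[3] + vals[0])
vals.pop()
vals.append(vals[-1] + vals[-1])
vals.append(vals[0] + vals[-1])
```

[5, 2, 2, 7, 14, 19]

append vals[1]+vals[0] = 2+5 = 7 → [5, 2, 2, 7]
append vals[3]+vals[0] = 7+5 = 12 → [5, 2, 2, 7, 12]
pop() removes 12 → [5, 2, 2, 7]
append vals[-1]+vals[-1] = 7+7 = 14 → [5, 2, 2, 7, 14]
append vals[0]+vals[-1] = 5+14 = 19 → [5, 2, 2, 7, 14, 19]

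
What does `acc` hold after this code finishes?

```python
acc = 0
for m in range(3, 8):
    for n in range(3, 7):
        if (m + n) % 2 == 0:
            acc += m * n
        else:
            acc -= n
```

m=3,n=3: even sum, acc = 0+9 = 9
m=3,n=4: odd sum, acc = 9-4 = 5
m=3,n=5: even sum, acc = 5+15 = 20
m=3,n=6: odd sum, acc = 20-6 = 14
m=4,n=3: odd sum, acc = 14-3 = 11
m=4,n=4: even sum, acc = 11+16 = 27
m=4,n=5: odd sum, acc = 27-5 = 22
m=4,n=6: even sum, acc = 22+24 = 46
m=5,n=3: even sum, acc = 46+15 = 61
m=5,n=4: odd sum, acc = 61-4 = 57
m=5,n=5: even sum, acc = 57+25 = 82
m=5,n=6: odd sum, acc = 82-6 = 76
m=6,n=3: odd sum, acc = 76-3 = 73
m=6,n=4: even sum, acc = 73+24 = 97
m=6,n=5: odd sum, acc = 97-5 = 92
m=6,n=6: even sum, acc = 92+36 = 128
m=7,n=3: even sum, acc = 128+21 = 149
m=7,n=4: odd sum, acc = 149-4 = 145
m=7,n=5: even sum, acc = 145+35 = 180
m=7,n=6: odd sum, acc = 180-6 = 174

174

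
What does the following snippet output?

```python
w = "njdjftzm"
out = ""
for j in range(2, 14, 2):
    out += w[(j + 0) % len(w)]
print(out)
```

dfzndf

j=2: add w[2]='d' → 'd'
j=4: add w[4]='f' → 'df'
j=6: add w[6]='z' → 'dfz'
j=8: add w[0]='n' → 'dfzn'
j=10: add w[2]='d' → 'dfznd'
j=12: add w[4]='f' → 'dfzndf'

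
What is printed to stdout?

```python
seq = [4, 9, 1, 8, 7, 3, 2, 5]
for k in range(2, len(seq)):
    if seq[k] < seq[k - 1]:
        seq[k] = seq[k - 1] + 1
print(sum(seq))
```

88

k=2: 1<9, seq[2] = 9+1 = 10 → [4, 9, 10, 8, 7, 3, 2, 5]
k=3: 8<10, seq[3] = 10+1 = 11 → [4, 9, 10, 11, 7, 3, 2, 5]
k=4: 7<11, seq[4] = 11+1 = 12 → [4, 9, 10, 11, 12, 3, 2, 5]
k=5: 3<12, seq[5] = 12+1 = 13 → [4, 9, 10, 11, 12, 13, 2, 5]
k=6: 2<13, seq[6] = 13+1 = 14 → [4, 9, 10, 11, 12, 13, 14, 5]
k=7: 5<14, seq[7] = 14+1 = 15 → [4, 9, 10, 11, 12, 13, 14, 15]
sum = 88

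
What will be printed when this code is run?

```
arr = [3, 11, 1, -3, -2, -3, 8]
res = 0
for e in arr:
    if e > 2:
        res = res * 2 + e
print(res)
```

e=3: >2, res = 0*2+3 = 3
e=11: >2, res = 3*2+11 = 17
e=1: not >2
e=-3: not >2
e=-2: not >2
e=-3: not >2
e=8: >2, res = 17*2+8 = 42

42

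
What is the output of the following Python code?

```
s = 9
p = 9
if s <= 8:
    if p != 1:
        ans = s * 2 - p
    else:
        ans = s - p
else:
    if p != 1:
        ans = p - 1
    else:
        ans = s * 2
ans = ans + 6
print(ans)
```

s=9, p=9
s <= 8 is False; p != 1 is True
→ ans = p - 1 = 8
ans = 8+6 = 14

14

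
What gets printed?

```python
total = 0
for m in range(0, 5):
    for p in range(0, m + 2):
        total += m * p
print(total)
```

m=0,p=0: total = 0+0 = 0
m=0,p=1: total = 0+0 = 0
m=1,p=0: total = 0+0 = 0
m=1,p=1: total = 0+1 = 1
m=1,p=2: total = 1+2 = 3
m=2,p=0: total = 3+0 = 3
m=2,p=1: total = 3+2 = 5
m=2,p=2: total = 5+4 = 9
m=2,p=3: total = 9+6 = 15
m=3,p=0: total = 15+0 = 15
m=3,p=1: total = 15+3 = 18
m=3,p=2: total = 18+6 = 24
m=3,p=3: total = 24+9 = 33
m=3,p=4: total = 33+12 = 45
m=4,p=0: total = 45+0 = 45
m=4,p=1: total = 45+4 = 49
m=4,p=2: total = 49+8 = 57
m=4,p=3: total = 57+12 = 69
m=4,p=4: total = 69+16 = 85
m=4,p=5: total = 85+20 = 105

105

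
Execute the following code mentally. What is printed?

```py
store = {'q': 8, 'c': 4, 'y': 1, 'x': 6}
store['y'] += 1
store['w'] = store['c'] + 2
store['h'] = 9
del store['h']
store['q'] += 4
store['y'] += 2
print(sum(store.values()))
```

store['y'] = 1+1 = 2 → {'q': 8, 'c': 4, 'y': 2, 'x': 6}
store['w'] = store['c']+2 = 6 → {'q': 8, 'c': 4, 'y': 2, 'x': 6, 'w': 6}
store['h'] = 9 → {'q': 8, 'c': 4, 'y': 2, 'x': 6, 'w': 6, 'h': 9}
del 'h' → {'q': 8, 'c': 4, 'y': 2, 'x': 6, 'w': 6}
store['q'] = 8+4 = 12 → {'q': 12, 'c': 4, 'y': 2, 'x': 6, 'w': 6}
store['y'] = 2+2 = 4 → {'q': 12, 'c': 4, 'y': 4, 'x': 6, 'w': 6}
sum of values = 32

32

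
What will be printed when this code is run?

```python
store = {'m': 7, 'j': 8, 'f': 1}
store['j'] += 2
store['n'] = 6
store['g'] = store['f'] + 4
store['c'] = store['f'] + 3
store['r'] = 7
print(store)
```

store['j'] = 8+2 = 10 → {'m': 7, 'j': 10, 'f': 1}
store['n'] = 6 → {'m': 7, 'j': 10, 'f': 1, 'n': 6}
store['g'] = store['f']+4 = 5 → {'m': 7, 'j': 10, 'f': 1, 'n': 6, 'g': 5}
store['c'] = store['f']+3 = 4 → {'m': 7, 'j': 10, 'f': 1, 'n': 6, 'g': 5, 'c': 4}
store['r'] = 7 → {'m': 7, 'j': 10, 'f': 1, 'n': 6, 'g': 5, 'c': 4, 'r': 7}

{'m': 7, 'j': 10, 'f': 1, 'n': 6, 'g': 5, 'c': 4, 'r': 7}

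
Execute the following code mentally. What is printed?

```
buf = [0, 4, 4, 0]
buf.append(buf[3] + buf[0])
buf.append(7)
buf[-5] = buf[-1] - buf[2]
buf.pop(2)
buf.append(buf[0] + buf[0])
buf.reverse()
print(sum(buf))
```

10

append buf[3]+buf[0] = 0+0 = 0 → [0, 4, 4, 0, 0]
append 7 → [0, 4, 4, 0, 0, 7]
buf[-5] = buf[-1]-buf[2] = 7-4 = 3 → [0, 3, 4, 0, 0, 7]
pop(2) removes 4 → [0, 3, 0, 0, 7]
append buf[0]+buf[0] = 0+0 = 0 → [0, 3, 0, 0, 7, 0]
reverse → [0, 7, 0, 0, 3, 0]
sum = 10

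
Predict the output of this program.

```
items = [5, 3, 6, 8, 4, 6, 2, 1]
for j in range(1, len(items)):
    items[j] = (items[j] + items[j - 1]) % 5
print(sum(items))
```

j=1: items[1] = (3+5)%5 = 3 → [5, 3, 6, 8, 4, 6, 2, 1]
j=2: items[2] = (6+3)%5 = 4 → [5, 3, 4, 8, 4, 6, 2, 1]
j=3: items[3] = (8+4)%5 = 2 → [5, 3, 4, 2, 4, 6, 2, 1]
j=4: items[4] = (4+2)%5 = 1 → [5, 3, 4, 2, 1, 6, 2, 1]
j=5: items[5] = (6+1)%5 = 2 → [5, 3, 4, 2, 1, 2, 2, 1]
j=6: items[6] = (2+2)%5 = 4 → [5, 3, 4, 2, 1, 2, 4, 1]
j=7: items[7] = (1+4)%5 = 0 → [5, 3, 4, 2, 1, 2, 4, 0]
sum = 21

21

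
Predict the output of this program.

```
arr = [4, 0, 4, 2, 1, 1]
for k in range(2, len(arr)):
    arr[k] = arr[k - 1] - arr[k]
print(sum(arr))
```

k=2: arr[2] = 0-4 = -4 → [4, 0, -4, 2, 1, 1]
k=3: arr[3] = (-4)-2 = -6 → [4, 0, -4, -6, 1, 1]
k=4: arr[4] = (-6)-1 = -7 → [4, 0, -4, -6, -7, 1]
k=5: arr[5] = (-7)-1 = -8 → [4, 0, -4, -6, -7, -8]
sum = -21

-21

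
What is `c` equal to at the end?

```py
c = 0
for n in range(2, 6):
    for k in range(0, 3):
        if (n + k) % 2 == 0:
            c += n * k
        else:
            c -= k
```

n=2,k=0: even sum, c = 0+0 = 0
n=2,k=1: odd sum, c = 0-1 = -1
n=2,k=2: even sum, c = (-1)+4 = 3
n=3,k=0: odd sum, c = 3-0 = 3
n=3,k=1: even sum, c = 3+3 = 6
n=3,k=2: odd sum, c = 6-2 = 4
n=4,k=0: even sum, c = 4+0 = 4
n=4,k=1: odd sum, c = 4-1 = 3
n=4,k=2: even sum, c = 3+8 = 11
n=5,k=0: odd sum, c = 11-0 = 11
n=5,k=1: even sum, c = 11+5 = 16
n=5,k=2: odd sum, c = 16-2 = 14

14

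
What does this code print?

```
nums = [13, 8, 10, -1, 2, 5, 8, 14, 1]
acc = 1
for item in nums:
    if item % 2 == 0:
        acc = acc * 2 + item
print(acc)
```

278

item=13: not even
item=8: even, acc = 1*2+8 = 10
item=10: even, acc = 10*2+10 = 30
item=-1: not even
item=2: even, acc = 30*2+2 = 62
item=5: not even
item=8: even, acc = 62*2+8 = 132
item=14: even, acc = 132*2+14 = 278
item=1: not even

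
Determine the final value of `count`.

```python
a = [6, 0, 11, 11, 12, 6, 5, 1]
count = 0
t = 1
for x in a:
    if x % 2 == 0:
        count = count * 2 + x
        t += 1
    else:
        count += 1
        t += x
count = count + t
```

121

x=6: even, count = 0*2+6 = 6; t=2
x=0: even, count = 6*2+0 = 12; t=3
x=11: not even, count = 12+1 = 13; t=14
x=11: not even, count = 13+1 = 14; t=25
x=12: even, count = 14*2+12 = 40; t=26
x=6: even, count = 40*2+6 = 86; t=27
x=5: not even, count = 86+1 = 87; t=32
x=1: not even, count = 87+1 = 88; t=33
count+t = 88+33 = 121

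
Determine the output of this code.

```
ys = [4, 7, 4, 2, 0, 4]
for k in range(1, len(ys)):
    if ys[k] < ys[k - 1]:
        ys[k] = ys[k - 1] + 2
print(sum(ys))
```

59

k=1: 7>=4, unchanged → [4, 7, 4, 2, 0, 4]
k=2: 4<7, ys[2] = 7+2 = 9 → [4, 7, 9, 2, 0, 4]
k=3: 2<9, ys[3] = 9+2 = 11 → [4, 7, 9, 11, 0, 4]
k=4: 0<11, ys[4] = 11+2 = 13 → [4, 7, 9, 11, 13, 4]
k=5: 4<13, ys[5] = 13+2 = 15 → [4, 7, 9, 11, 13, 15]
sum = 59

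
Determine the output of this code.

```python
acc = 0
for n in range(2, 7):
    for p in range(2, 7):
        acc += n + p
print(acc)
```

200

n=2,p=2: acc = 0+4 = 4
n=2,p=3: acc = 4+5 = 9
n=2,p=4: acc = 9+6 = 15
n=2,p=5: acc = 15+7 = 22
n=2,p=6: acc = 22+8 = 30
n=3,p=2: acc = 30+5 = 35
n=3,p=3: acc = 35+6 = 41
n=3,p=4: acc = 41+7 = 48
n=3,p=5: acc = 48+8 = 56
n=3,p=6: acc = 56+9 = 65
n=4,p=2: acc = 65+6 = 71
n=4,p=3: acc = 71+7 = 78
n=4,p=4: acc = 78+8 = 86
n=4,p=5: acc = 86+9 = 95
n=4,p=6: acc = 95+10 = 105
n=5,p=2: acc = 105+7 = 112
n=5,p=3: acc = 112+8 = 120
n=5,p=4: acc = 120+9 = 129
n=5,p=5: acc = 129+10 = 139
n=5,p=6: acc = 139+11 = 150
n=6,p=2: acc = 150+8 = 158
n=6,p=3: acc = 158+9 = 167
n=6,p=4: acc = 167+10 = 177
n=6,p=5: acc = 177+11 = 188
n=6,p=6: acc = 188+12 = 200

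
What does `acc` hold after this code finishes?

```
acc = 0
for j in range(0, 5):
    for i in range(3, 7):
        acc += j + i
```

j=0,i=3: acc = 0+3 = 3
j=0,i=4: acc = 3+4 = 7
j=0,i=5: acc = 7+5 = 12
j=0,i=6: acc = 12+6 = 18
j=1,i=3: acc = 18+4 = 22
j=1,i=4: acc = 22+5 = 27
j=1,i=5: acc = 27+6 = 33
j=1,i=6: acc = 33+7 = 40
j=2,i=3: acc = 40+5 = 45
j=2,i=4: acc = 45+6 = 51
j=2,i=5: acc = 51+7 = 58
j=2,i=6: acc = 58+8 = 66
j=3,i=3: acc = 66+6 = 72
j=3,i=4: acc = 72+7 = 79
j=3,i=5: acc = 79+8 = 87
j=3,i=6: acc = 87+9 = 96
j=4,i=3: acc = 96+7 = 103
j=4,i=4: acc = 103+8 = 111
j=4,i=5: acc = 111+9 = 120
j=4,i=6: acc = 120+10 = 130

130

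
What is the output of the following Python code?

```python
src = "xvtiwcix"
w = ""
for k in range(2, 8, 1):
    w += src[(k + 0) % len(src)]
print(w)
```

tiwcix

k=2: add src[2]='t' → 't'
k=3: add src[3]='i' → 'ti'
k=4: add src[4]='w' → 'tiw'
k=5: add src[5]='c' → 'tiwc'
k=6: add src[6]='i' → 'tiwci'
k=7: add src[7]='x' → 'tiwcix'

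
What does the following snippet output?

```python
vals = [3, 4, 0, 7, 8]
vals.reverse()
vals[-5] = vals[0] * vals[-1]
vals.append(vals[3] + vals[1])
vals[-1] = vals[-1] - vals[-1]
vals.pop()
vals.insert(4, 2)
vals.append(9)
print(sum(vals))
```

49

reverse → [8, 7, 0, 4, 3]
vals[-5] = vals[0]*vals[-1] = 8*3 = 24 → [24, 7, 0, 4, 3]
append vals[3]+vals[1] = 4+7 = 11 → [24, 7, 0, 4, 3, 11]
vals[-1] = vals[-1]-vals[-1] = 11-11 = 0 → [24, 7, 0, 4, 3, 0]
pop() removes 0 → [24, 7, 0, 4, 3]
insert 2 at 4 → [24, 7, 0, 4, 2, 3]
append 9 → [24, 7, 0, 4, 2, 3, 9]
sum = 49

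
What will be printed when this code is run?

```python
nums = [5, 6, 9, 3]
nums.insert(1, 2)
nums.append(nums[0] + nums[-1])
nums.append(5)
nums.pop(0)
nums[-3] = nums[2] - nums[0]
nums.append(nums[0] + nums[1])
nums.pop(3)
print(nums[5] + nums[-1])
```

16

insert 2 at 1 → [5, 2, 6, 9, 3]
append nums[0]+nums[-1] = 5+3 = 8 → [5, 2, 6, 9, 3, 8]
append 5 → [5, 2, 6, 9, 3, 8, 5]
pop(0) removes 5 → [2, 6, 9, 3, 8, 5]
nums[-3] = nums[2]-nums[0] = 9-2 = 7 → [2, 6, 9, 7, 8, 5]
append nums[0]+nums[1] = 2+6 = 8 → [2, 6, 9, 7, 8, 5, 8]
pop(3) removes 7 → [2, 6, 9, 8, 5, 8]
nums[5]+nums[-1] = 8+8 = 16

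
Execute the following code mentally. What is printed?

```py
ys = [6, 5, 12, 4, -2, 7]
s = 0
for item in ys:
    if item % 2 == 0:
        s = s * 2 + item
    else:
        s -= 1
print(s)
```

93

item=6: even, s = 0*2+6 = 6
item=5: not even, s = 6-1 = 5
item=12: even, s = 5*2+12 = 22
item=4: even, s = 22*2+4 = 48
item=-2: even, s = 48*2+(-2) = 94
item=7: not even, s = 94-1 = 93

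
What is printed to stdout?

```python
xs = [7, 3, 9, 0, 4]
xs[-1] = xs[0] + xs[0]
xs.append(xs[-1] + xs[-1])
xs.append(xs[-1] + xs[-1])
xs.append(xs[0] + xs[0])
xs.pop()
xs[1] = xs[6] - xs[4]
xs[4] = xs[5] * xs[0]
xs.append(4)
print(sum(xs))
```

xs[-1] = xs[0]+xs[0] = 7+7 = 14 → [7, 3, 9, 0, 14]
append xs[-1]+xs[-1] = 14+14 = 28 → [7, 3, 9, 0, 14, 28]
append xs[-1]+xs[-1] = 28+28 = 56 → [7, 3, 9, 0, 14, 28, 56]
append xs[0]+xs[0] = 7+7 = 14 → [7, 3, 9, 0, 14, 28, 56, 14]
pop() removes 14 → [7, 3, 9, 0, 14, 28, 56]
xs[1] = xs[6]-xs[4] = 56-14 = 42 → [7, 42, 9, 0, 14, 28, 56]
xs[4] = xs[5]*xs[0] = 28*7 = 196 → [7, 42, 9, 0, 196, 28, 56]
append 4 → [7, 42, 9, 0, 196, 28, 56, 4]
sum = 342

342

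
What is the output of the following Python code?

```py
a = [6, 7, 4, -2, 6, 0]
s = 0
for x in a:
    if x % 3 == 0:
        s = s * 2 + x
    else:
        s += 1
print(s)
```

48

x=6: %3==0, s = 0*2+6 = 6
x=7: not %3==0, s = 6+1 = 7
x=4: not %3==0, s = 7+1 = 8
x=-2: not %3==0, s = 8+1 = 9
x=6: %3==0, s = 9*2+6 = 24
x=0: %3==0, s = 24*2+0 = 48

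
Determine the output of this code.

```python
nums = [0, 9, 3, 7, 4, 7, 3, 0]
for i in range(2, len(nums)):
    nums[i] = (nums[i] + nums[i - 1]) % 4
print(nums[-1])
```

i=2: nums[2] = (3+9)%4 = 0 → [0, 9, 0, 7, 4, 7, 3, 0]
i=3: nums[3] = (7+0)%4 = 3 → [0, 9, 0, 3, 4, 7, 3, 0]
i=4: nums[4] = (4+3)%4 = 3 → [0, 9, 0, 3, 3, 7, 3, 0]
i=5: nums[5] = (7+3)%4 = 2 → [0, 9, 0, 3, 3, 2, 3, 0]
i=6: nums[6] = (3+2)%4 = 1 → [0, 9, 0, 3, 3, 2, 1, 0]
i=7: nums[7] = (0+1)%4 = 1 → [0, 9, 0, 3, 3, 2, 1, 1]

1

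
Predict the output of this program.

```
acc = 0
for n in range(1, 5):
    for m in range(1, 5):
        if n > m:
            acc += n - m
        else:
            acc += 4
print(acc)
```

50

n=1,m=1: not 1>1, acc = 0+4 = 4
n=1,m=2: not 1>2, acc = 4+4 = 8
n=1,m=3: not 1>3, acc = 8+4 = 12
n=1,m=4: not 1>4, acc = 12+4 = 16
n=2,m=1: 2>1, acc = 16+1 = 17
n=2,m=2: not 2>2, acc = 17+4 = 21
n=2,m=3: not 2>3, acc = 21+4 = 25
n=2,m=4: not 2>4, acc = 25+4 = 29
n=3,m=1: 3>1, acc = 29+2 = 31
n=3,m=2: 3>2, acc = 31+1 = 32
n=3,m=3: not 3>3, acc = 32+4 = 36
n=3,m=4: not 3>4, acc = 36+4 = 40
n=4,m=1: 4>1, acc = 40+3 = 43
n=4,m=2: 4>2, acc = 43+2 = 45
n=4,m=3: 4>3, acc = 45+1 = 46
n=4,m=4: not 4>4, acc = 46+4 = 50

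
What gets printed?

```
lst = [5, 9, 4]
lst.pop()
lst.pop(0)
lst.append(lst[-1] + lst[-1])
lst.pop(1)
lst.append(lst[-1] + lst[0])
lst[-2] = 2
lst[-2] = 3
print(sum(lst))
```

pop() removes 4 → [5, 9]
pop(0) removes 5 → [9]
append lst[-1]+lst[-1] = 9+9 = 18 → [9, 18]
pop(1) removes 18 → [9]
append lst[-1]+lst[0] = 9+9 = 18 → [9, 18]
lst[-2] = 2 → [2, 18]
lst[-2] = 3 → [3, 18]
sum = 21

21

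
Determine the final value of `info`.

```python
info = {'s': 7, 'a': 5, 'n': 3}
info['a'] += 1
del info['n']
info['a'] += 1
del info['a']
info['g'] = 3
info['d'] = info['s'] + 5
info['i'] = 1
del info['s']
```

info['a'] = 5+1 = 6 → {'s': 7, 'a': 6, 'n': 3}
del 'n' → {'s': 7, 'a': 6}
info['a'] = 6+1 = 7 → {'s': 7, 'a': 7}
del 'a' → {'s': 7}
info['g'] = 3 → {'s': 7, 'g': 3}
info['d'] = info['s']+5 = 12 → {'s': 7, 'g': 3, 'd': 12}
info['i'] = 1 → {'s': 7, 'g': 3, 'd': 12, 'i': 1}
del 's' → {'g': 3, 'd': 12, 'i': 1}

{'g': 3, 'd': 12, 'i': 1}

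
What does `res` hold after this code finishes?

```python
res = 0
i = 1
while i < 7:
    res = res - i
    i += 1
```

i=1: res = 0-1 = -1
i=2: res = (-1)-2 = -3
i=3: res = (-3)-3 = -6
i=4: res = (-6)-4 = -10
i=5: res = (-10)-5 = -15
i=6: res = (-15)-6 = -21

-21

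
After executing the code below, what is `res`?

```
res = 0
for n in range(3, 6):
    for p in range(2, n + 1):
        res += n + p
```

66

n=3,p=2: res = 0+5 = 5
n=3,p=3: res = 5+6 = 11
n=4,p=2: res = 11+6 = 17
n=4,p=3: res = 17+7 = 24
n=4,p=4: res = 24+8 = 32
n=5,p=2: res = 32+7 = 39
n=5,p=3: res = 39+8 = 47
n=5,p=4: res = 47+9 = 56
n=5,p=5: res = 56+10 = 66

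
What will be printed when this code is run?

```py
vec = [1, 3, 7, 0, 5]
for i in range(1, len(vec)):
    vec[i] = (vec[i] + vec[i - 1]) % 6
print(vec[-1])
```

4

i=1: vec[1] = (3+1)%6 = 4 → [1, 4, 7, 0, 5]
i=2: vec[2] = (7+4)%6 = 5 → [1, 4, 5, 0, 5]
i=3: vec[3] = (0+5)%6 = 5 → [1, 4, 5, 5, 5]
i=4: vec[4] = (5+5)%6 = 4 → [1, 4, 5, 5, 4]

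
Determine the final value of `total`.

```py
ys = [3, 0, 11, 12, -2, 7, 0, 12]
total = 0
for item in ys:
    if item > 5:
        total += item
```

item=3: not >5
item=0: not >5
item=11: >5, total = 0+11 = 11
item=12: >5, total = 11+12 = 23
item=-2: not >5
item=7: >5, total = 23+7 = 30
item=0: not >5
item=12: >5, total = 30+12 = 42

42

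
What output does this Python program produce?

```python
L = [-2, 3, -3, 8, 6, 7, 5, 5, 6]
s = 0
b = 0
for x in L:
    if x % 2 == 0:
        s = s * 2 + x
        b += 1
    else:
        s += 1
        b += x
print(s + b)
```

x=-2: even, s = 0*2+(-2) = -2; b=1
x=3: not even, s = (-2)+1 = -1; b=4
x=-3: not even, s = (-1)+1 = 0; b=1
x=8: even, s = 0*2+8 = 8; b=2
x=6: even, s = 8*2+6 = 22; b=3
x=7: not even, s = 22+1 = 23; b=10
x=5: not even, s = 23+1 = 24; b=15
x=5: not even, s = 24+1 = 25; b=20
x=6: even, s = 25*2+6 = 56; b=21
s+b = 56+21 = 77

77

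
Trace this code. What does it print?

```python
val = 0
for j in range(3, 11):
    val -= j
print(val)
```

j=3: val = 0-3 = -3
j=4: val = (-3)-4 = -7
j=5: val = (-7)-5 = -12
j=6: val = (-12)-6 = -18
j=7: val = (-18)-7 = -25
j=8: val = (-25)-8 = -33
j=9: val = (-33)-9 = -42
j=10: val = (-42)-10 = -52

-52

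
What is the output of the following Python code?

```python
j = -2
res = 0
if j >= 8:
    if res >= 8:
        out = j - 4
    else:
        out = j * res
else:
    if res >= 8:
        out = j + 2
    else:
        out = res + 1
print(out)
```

1

j=-2, res=0
j >= 8 is False; res >= 8 is False
→ out = res + 1 = 1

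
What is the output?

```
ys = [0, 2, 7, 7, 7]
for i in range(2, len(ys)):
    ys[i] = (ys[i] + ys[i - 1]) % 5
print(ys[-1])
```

3

i=2: ys[2] = (7+2)%5 = 4 → [0, 2, 4, 7, 7]
i=3: ys[3] = (7+4)%5 = 1 → [0, 2, 4, 1, 7]
i=4: ys[4] = (7+1)%5 = 3 → [0, 2, 4, 1, 3]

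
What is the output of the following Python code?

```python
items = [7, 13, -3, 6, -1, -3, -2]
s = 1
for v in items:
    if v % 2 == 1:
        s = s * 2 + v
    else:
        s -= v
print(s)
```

209

v=7: odd, s = 1*2+7 = 9
v=13: odd, s = 9*2+13 = 31
v=-3: odd, s = 31*2+(-3) = 59
v=6: not odd, s = 59-6 = 53
v=-1: odd, s = 53*2+(-1) = 105
v=-3: odd, s = 105*2+(-3) = 207
v=-2: not odd, s = 207-(-2) = 209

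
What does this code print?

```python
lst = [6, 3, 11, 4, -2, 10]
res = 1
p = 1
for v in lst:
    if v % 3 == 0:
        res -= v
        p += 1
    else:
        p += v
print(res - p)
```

v=6: %3==0, res = 1-6 = -5; p=2
v=3: %3==0, res = (-5)-3 = -8; p=3
v=11: not %3==0; p=14
v=4: not %3==0; p=18
v=-2: not %3==0; p=16
v=10: not %3==0; p=26
res-p = (-8)-26 = -34

-34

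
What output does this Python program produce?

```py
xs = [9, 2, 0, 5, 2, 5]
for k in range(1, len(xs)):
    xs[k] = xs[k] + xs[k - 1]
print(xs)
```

[9, 11, 11, 16, 18, 23]

k=1: xs[1] = 2+9 = 11 → [9, 11, 0, 5, 2, 5]
k=2: xs[2] = 0+11 = 11 → [9, 11, 11, 5, 2, 5]
k=3: xs[3] = 5+11 = 16 → [9, 11, 11, 16, 2, 5]
k=4: xs[4] = 2+16 = 18 → [9, 11, 11, 16, 18, 5]
k=5: xs[5] = 5+18 = 23 → [9, 11, 11, 16, 18, 23]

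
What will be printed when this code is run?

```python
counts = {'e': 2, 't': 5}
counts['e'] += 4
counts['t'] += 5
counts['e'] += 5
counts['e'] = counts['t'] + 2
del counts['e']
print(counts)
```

{'t': 10}

counts['e'] = 2+4 = 6 → {'e': 6, 't': 5}
counts['t'] = 5+5 = 10 → {'e': 6, 't': 10}
counts['e'] = 6+5 = 11 → {'e': 11, 't': 10}
counts['e'] = counts['t']+2 = 12 → {'e': 12, 't': 10}
del 'e' → {'t': 10}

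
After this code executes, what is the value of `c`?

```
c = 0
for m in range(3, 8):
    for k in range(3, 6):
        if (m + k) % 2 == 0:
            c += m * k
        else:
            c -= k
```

132

m=3,k=3: even sum, c = 0+9 = 9
m=3,k=4: odd sum, c = 9-4 = 5
m=3,k=5: even sum, c = 5+15 = 20
m=4,k=3: odd sum, c = 20-3 = 17
m=4,k=4: even sum, c = 17+16 = 33
m=4,k=5: odd sum, c = 33-5 = 28
m=5,k=3: even sum, c = 28+15 = 43
m=5,k=4: odd sum, c = 43-4 = 39
m=5,k=5: even sum, c = 39+25 = 64
m=6,k=3: odd sum, c = 64-3 = 61
m=6,k=4: even sum, c = 61+24 = 85
m=6,k=5: odd sum, c = 85-5 = 80
m=7,k=3: even sum, c = 80+21 = 101
m=7,k=4: odd sum, c = 101-4 = 97
m=7,k=5: even sum, c = 97+35 = 132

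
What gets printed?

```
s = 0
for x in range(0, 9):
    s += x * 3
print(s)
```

108

x=0: s = 0+0*3 = 0
x=1: s = 0+1*3 = 3
x=2: s = 3+2*3 = 9
x=3: s = 9+3*3 = 18
x=4: s = 18+4*3 = 30
x=5: s = 30+5*3 = 45
x=6: s = 45+6*3 = 63
x=7: s = 63+7*3 = 84
x=8: s = 84+8*3 = 108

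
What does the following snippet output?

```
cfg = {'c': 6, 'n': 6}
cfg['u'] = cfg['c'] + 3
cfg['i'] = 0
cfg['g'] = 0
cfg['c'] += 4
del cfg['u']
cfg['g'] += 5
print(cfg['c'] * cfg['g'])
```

cfg['u'] = cfg['c']+3 = 9 → {'c': 6, 'n': 6, 'u': 9}
cfg['i'] = 0 → {'c': 6, 'n': 6, 'u': 9, 'i': 0}
cfg['g'] = 0 → {'c': 6, 'n': 6, 'u': 9, 'i': 0, 'g': 0}
cfg['c'] = 6+4 = 10 → {'c': 10, 'n': 6, 'u': 9, 'i': 0, 'g': 0}
del 'u' → {'c': 10, 'n': 6, 'i': 0, 'g': 0}
cfg['g'] = 0+5 = 5 → {'c': 10, 'n': 6, 'i': 0, 'g': 5}
cfg['c']*cfg['g'] = 10*5 = 50

50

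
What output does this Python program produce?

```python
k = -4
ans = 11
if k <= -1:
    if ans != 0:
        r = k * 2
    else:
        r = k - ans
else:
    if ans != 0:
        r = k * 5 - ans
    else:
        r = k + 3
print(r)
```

-8

k=-4, ans=11
k <= -1 is True; ans != 0 is True
→ r = k * 2 = -8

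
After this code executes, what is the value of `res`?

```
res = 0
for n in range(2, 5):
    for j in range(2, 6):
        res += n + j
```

78

n=2,j=2: res = 0+4 = 4
n=2,j=3: res = 4+5 = 9
n=2,j=4: res = 9+6 = 15
n=2,j=5: res = 15+7 = 22
n=3,j=2: res = 22+5 = 27
n=3,j=3: res = 27+6 = 33
n=3,j=4: res = 33+7 = 40
n=3,j=5: res = 40+8 = 48
n=4,j=2: res = 48+6 = 54
n=4,j=3: res = 54+7 = 61
n=4,j=4: res = 61+8 = 69
n=4,j=5: res = 69+9 = 78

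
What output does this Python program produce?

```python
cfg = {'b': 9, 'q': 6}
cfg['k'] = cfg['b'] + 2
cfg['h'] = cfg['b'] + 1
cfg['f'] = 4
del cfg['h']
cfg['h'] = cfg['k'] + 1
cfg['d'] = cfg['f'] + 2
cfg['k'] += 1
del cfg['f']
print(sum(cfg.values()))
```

cfg['k'] = cfg['b']+2 = 11 → {'b': 9, 'q': 6, 'k': 11}
cfg['h'] = cfg['b']+1 = 10 → {'b': 9, 'q': 6, 'k': 11, 'h': 10}
cfg['f'] = 4 → {'b': 9, 'q': 6, 'k': 11, 'h': 10, 'f': 4}
del 'h' → {'b': 9, 'q': 6, 'k': 11, 'f': 4}
cfg['h'] = cfg['k']+1 = 12 → {'b': 9, 'q': 6, 'k': 11, 'f': 4, 'h': 12}
cfg['d'] = cfg['f']+2 = 6 → {'b': 9, 'q': 6, 'k': 11, 'f': 4, 'h': 12, 'd': 6}
cfg['k'] = 11+1 = 12 → {'b': 9, 'q': 6, 'k': 12, 'f': 4, 'h': 12, 'd': 6}
del 'f' → {'b': 9, 'q': 6, 'k': 12, 'h': 12, 'd': 6}
sum of values = 45

45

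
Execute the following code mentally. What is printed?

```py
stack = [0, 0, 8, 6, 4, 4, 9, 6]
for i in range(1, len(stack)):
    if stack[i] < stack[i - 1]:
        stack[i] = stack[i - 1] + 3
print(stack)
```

i=1: 0>=0, unchanged → [0, 0, 8, 6, 4, 4, 9, 6]
i=2: 8>=0, unchanged → [0, 0, 8, 6, 4, 4, 9, 6]
i=3: 6<8, stack[3] = 8+3 = 11 → [0, 0, 8, 11, 4, 4, 9, 6]
i=4: 4<11, stack[4] = 11+3 = 14 → [0, 0, 8, 11, 14, 4, 9, 6]
i=5: 4<14, stack[5] = 14+3 = 17 → [0, 0, 8, 11, 14, 17, 9, 6]
i=6: 9<17, stack[6] = 17+3 = 20 → [0, 0, 8, 11, 14, 17, 20, 6]
i=7: 6<20, stack[7] = 20+3 = 23 → [0, 0, 8, 11, 14, 17, 20, 23]

[0, 0, 8, 11, 14, 17, 20, 23]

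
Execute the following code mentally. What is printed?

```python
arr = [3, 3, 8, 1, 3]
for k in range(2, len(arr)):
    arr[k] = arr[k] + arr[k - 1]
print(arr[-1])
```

k=2: arr[2] = 8+3 = 11 → [3, 3, 11, 1, 3]
k=3: arr[3] = 1+11 = 12 → [3, 3, 11, 12, 3]
k=4: arr[4] = 3+12 = 15 → [3, 3, 11, 12, 15]

15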